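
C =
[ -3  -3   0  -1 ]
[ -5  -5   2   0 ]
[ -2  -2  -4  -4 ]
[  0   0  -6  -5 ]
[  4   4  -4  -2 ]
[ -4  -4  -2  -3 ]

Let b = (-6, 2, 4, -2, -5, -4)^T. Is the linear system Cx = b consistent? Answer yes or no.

Row reduce the augmented matrix [C | b].
R2 ← R2 − (5/3)·R1: [0, 0, 2, 5/3, 12]
R3 ← R3 − (2/3)·R1: [0, 0, -4, -10/3, 8]
R5 ← R5 + (4/3)·R1: [0, 0, -4, -10/3, -13]
R6 ← R6 − (4/3)·R1: [0, 0, -2, -5/3, 4]
R3 ← R3 + (2)·R2: [0, 0, 0, 0, 32]
R4 ← R4 + (3)·R2: [0, 0, 0, 0, 34]
R5 ← R5 + (2)·R2: [0, 0, 0, 0, 11]
R6 ← R6 + R2: [0, 0, 0, 0, 16]
R4 ← R4 − (17/16)·R3: [0, 0, 0, 0, 0]
R5 ← R5 − (11/32)·R3: [0, 0, 0, 0, 0]
R6 ← R6 − (1/2)·R3: [0, 0, 0, 0, 0]
The echelon form has 3 nonzero rows; the last pivot sits in the augmented column, so rank(C) = 2 but rank([C|b]) = 3.
Since the ranks differ, the system is inconsistent.

no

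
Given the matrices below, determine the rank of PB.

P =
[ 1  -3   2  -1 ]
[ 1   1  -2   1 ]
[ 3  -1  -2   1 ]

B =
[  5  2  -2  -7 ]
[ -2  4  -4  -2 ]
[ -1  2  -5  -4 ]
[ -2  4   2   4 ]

2

First compute PB:
[[ 11, -10,  -2, -13],
 [  3,   6,   6,   3],
 [ 17,   2,  10,  -7]]
Now row reduce the product.
R2 ← R2 − (3/11)·R1: [0, 96/11, 72/11, 72/11]
R3 ← R3 − (17/11)·R1: [0, 192/11, 144/11, 144/11]
R3 ← R3 − (2)·R2: [0, 0, 0, 0]
2 nonzero rows, so rank(PB) = 2.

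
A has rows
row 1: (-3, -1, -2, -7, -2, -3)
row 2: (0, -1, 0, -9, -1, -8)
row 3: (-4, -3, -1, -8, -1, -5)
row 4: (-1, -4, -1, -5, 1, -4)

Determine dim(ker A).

Row reduce to echelon form.
R3 ← R3 − (4/3)·R1: [0, -5/3, 5/3, 4/3, 5/3, -1]
R4 ← R4 − (1/3)·R1: [0, -11/3, -1/3, -8/3, 5/3, -3]
R3 ← R3 − (5/3)·R2: [0, 0, 5/3, 49/3, 10/3, 37/3]
R4 ← R4 − (11/3)·R2: [0, 0, -1/3, 91/3, 16/3, 79/3]
R4 ← R4 + (1/5)·R3: [0, 0, 0, 168/5, 6, 144/5]
4 nonzero rows, so rank(A) = 4.
A has 6 columns; by rank–nullity, nullity = 6 − 4 = 2.

2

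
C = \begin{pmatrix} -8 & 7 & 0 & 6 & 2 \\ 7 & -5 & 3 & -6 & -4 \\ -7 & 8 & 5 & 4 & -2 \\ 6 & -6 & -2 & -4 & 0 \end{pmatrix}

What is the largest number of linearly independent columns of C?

Row reduce to echelon form.
R2 ← R2 + (7/8)·R1: [0, 9/8, 3, -3/4, -9/4]
R3 ← R3 − (7/8)·R1: [0, 15/8, 5, -5/4, -15/4]
R4 ← R4 + (3/4)·R1: [0, -3/4, -2, 1/2, 3/2]
R3 ← R3 − (5/3)·R2: [0, 0, 0, 0, 0]
R4 ← R4 + (2/3)·R2: [0, 0, 0, 0, 0]
Echelon form has 2 nonzero rows, so rank(C) = 2.
The rank gives the maximum number of linearly independent columns: 2.

2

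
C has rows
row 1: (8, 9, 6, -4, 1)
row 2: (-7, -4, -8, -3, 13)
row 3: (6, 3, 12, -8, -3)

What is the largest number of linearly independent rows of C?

3

Row reduce to echelon form.
R2 ← R2 + (7/8)·R1: [0, 31/8, -11/4, -13/2, 111/8]
R3 ← R3 − (3/4)·R1: [0, -15/4, 15/2, -5, -15/4]
R3 ← R3 + (30/31)·R2: [0, 0, 150/31, -350/31, 300/31]
Echelon form has 3 nonzero rows, so rank(C) = 3.
The rank gives the maximum number of linearly independent rows: 3.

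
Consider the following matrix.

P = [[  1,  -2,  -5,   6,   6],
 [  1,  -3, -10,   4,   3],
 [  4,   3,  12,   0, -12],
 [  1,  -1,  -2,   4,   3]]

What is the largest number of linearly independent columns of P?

Row reduce to echelon form.
R2 ← R2 − R1: [0, -1, -5, -2, -3]
R3 ← R3 − (4)·R1: [0, 11, 32, -24, -36]
R4 ← R4 − R1: [0, 1, 3, -2, -3]
R3 ← R3 + (11)·R2: [0, 0, -23, -46, -69]
R4 ← R4 + R2: [0, 0, -2, -4, -6]
R4 ← R4 − (2/23)·R3: [0, 0, 0, 0, 0]
Echelon form has 3 nonzero rows, so rank(P) = 3.
The rank gives the maximum number of linearly independent columns: 3.

3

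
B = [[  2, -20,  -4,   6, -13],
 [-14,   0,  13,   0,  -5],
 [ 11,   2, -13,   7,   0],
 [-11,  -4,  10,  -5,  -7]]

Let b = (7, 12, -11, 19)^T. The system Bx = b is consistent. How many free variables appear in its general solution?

1

Row reduce the augmented matrix [B | b].
R2 ← R2 + (7)·R1: [0, -140, -15, 42, -96, 61]
R3 ← R3 − (11/2)·R1: [0, 112, 9, -26, 143/2, -99/2]
R4 ← R4 + (11/2)·R1: [0, -114, -12, 28, -157/2, 115/2]
R3 ← R3 + (4/5)·R2: [0, 0, -3, 38/5, -53/10, -7/10]
R4 ← R4 − (57/70)·R2: [0, 0, 3/14, -31/5, -23/70, 274/35]
R4 ← R4 + (1/14)·R3: [0, 0, 0, -198/35, -99/140, 1089/140]
The echelon form has 4 nonzero rows, and every pivot lies in the first 5 columns, so rank(B) = rank([B|b]) = 4.
The system is consistent.
Free variables = (unknowns) − (rank) = 5 − 4 = 1.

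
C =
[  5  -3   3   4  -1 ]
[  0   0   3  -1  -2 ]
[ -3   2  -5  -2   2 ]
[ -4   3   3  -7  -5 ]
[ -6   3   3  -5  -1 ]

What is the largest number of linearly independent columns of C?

3

Row reduce to echelon form.
R3 ← R3 + (3/5)·R1: [0, 1/5, -16/5, 2/5, 7/5]
R4 ← R4 + (4/5)·R1: [0, 3/5, 27/5, -19/5, -29/5]
R5 ← R5 + (6/5)·R1: [0, -3/5, 33/5, -1/5, -11/5]
Swap R2 ↔ R3
R4 ← R4 − (3)·R2: [0, 0, 15, -5, -10]
R5 ← R5 + (3)·R2: [0, 0, -3, 1, 2]
R4 ← R4 − (5)·R3: [0, 0, 0, 0, 0]
R5 ← R5 + R3: [0, 0, 0, 0, 0]
Echelon form has 3 nonzero rows, so rank(C) = 3.
The rank gives the maximum number of linearly independent columns: 3.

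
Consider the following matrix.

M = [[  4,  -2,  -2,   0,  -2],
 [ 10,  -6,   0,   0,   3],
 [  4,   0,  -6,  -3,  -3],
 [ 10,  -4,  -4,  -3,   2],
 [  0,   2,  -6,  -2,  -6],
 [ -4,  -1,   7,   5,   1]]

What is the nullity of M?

Row reduce to echelon form.
R2 ← R2 − (5/2)·R1: [0, -1, 5, 0, 8]
R3 ← R3 − R1: [0, 2, -4, -3, -1]
R4 ← R4 − (5/2)·R1: [0, 1, 1, -3, 7]
R6 ← R6 + R1: [0, -3, 5, 5, -1]
R3 ← R3 + (2)·R2: [0, 0, 6, -3, 15]
R4 ← R4 + R2: [0, 0, 6, -3, 15]
R5 ← R5 + (2)·R2: [0, 0, 4, -2, 10]
R6 ← R6 − (3)·R2: [0, 0, -10, 5, -25]
R4 ← R4 − R3: [0, 0, 0, 0, 0]
R5 ← R5 − (2/3)·R3: [0, 0, 0, 0, 0]
R6 ← R6 + (5/3)·R3: [0, 0, 0, 0, 0]
3 nonzero rows, so rank(M) = 3.
M has 5 columns; by rank–nullity, nullity = 5 − 3 = 2.

2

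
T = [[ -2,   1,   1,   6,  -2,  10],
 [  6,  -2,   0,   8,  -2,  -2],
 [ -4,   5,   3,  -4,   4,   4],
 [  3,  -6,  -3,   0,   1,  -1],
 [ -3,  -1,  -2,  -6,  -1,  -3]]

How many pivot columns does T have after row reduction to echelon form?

4

Row reduce to echelon form.
R2 ← R2 + (3)·R1: [0, 1, 3, 26, -8, 28]
R3 ← R3 − (2)·R1: [0, 3, 1, -16, 8, -16]
R4 ← R4 + (3/2)·R1: [0, -9/2, -3/2, 9, -2, 14]
R5 ← R5 − (3/2)·R1: [0, -5/2, -7/2, -15, 2, -18]
R3 ← R3 − (3)·R2: [0, 0, -8, -94, 32, -100]
R4 ← R4 + (9/2)·R2: [0, 0, 12, 126, -38, 140]
R5 ← R5 + (5/2)·R2: [0, 0, 4, 50, -18, 52]
R4 ← R4 + (3/2)·R3: [0, 0, 0, -15, 10, -10]
R5 ← R5 + (1/2)·R3: [0, 0, 0, 3, -2, 2]
R5 ← R5 + (1/5)·R4: [0, 0, 0, 0, 0, 0]
Echelon form has 4 nonzero rows, so rank(T) = 4.
Each nonzero row contributes one pivot column: 4 pivot columns.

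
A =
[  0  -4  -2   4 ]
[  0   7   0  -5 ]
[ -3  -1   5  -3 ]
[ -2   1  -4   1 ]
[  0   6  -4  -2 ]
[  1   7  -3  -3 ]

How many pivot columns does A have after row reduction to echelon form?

3

Row reduce to echelon form.
Swap R1 ↔ R3
R4 ← R4 − (2/3)·R1: [0, 5/3, -22/3, 3]
R6 ← R6 + (1/3)·R1: [0, 20/3, -4/3, -4]
R3 ← R3 + (4/7)·R2: [0, 0, -2, 8/7]
R4 ← R4 − (5/21)·R2: [0, 0, -22/3, 88/21]
R5 ← R5 − (6/7)·R2: [0, 0, -4, 16/7]
R6 ← R6 − (20/21)·R2: [0, 0, -4/3, 16/21]
R4 ← R4 − (11/3)·R3: [0, 0, 0, 0]
R5 ← R5 − (2)·R3: [0, 0, 0, 0]
R6 ← R6 − (2/3)·R3: [0, 0, 0, 0]
Echelon form has 3 nonzero rows, so rank(A) = 3.
Each nonzero row contributes one pivot column: 3 pivot columns.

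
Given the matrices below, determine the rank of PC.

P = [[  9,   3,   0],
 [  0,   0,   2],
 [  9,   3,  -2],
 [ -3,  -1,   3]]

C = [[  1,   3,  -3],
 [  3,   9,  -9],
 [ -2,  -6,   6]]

1

First compute PC:
[[ 18,  54, -54],
 [ -4, -12,  12],
 [ 22,  66, -66],
 [-12, -36,  36]]
Now row reduce the product.
R2 ← R2 + (2/9)·R1: [0, 0, 0]
R3 ← R3 − (11/9)·R1: [0, 0, 0]
R4 ← R4 + (2/3)·R1: [0, 0, 0]
1 nonzero row, so rank(PC) = 1.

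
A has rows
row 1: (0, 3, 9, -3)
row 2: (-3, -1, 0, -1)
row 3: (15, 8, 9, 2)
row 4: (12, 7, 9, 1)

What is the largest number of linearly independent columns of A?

Row reduce to echelon form.
Swap R1 ↔ R2
R3 ← R3 + (5)·R1: [0, 3, 9, -3]
R4 ← R4 + (4)·R1: [0, 3, 9, -3]
R3 ← R3 − R2: [0, 0, 0, 0]
R4 ← R4 − R2: [0, 0, 0, 0]
Echelon form has 2 nonzero rows, so rank(A) = 2.
The rank gives the maximum number of linearly independent columns: 2.

2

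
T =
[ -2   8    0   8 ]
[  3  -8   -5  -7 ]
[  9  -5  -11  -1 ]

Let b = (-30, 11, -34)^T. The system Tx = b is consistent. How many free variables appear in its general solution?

1

Row reduce the augmented matrix [T | b].
R2 ← R2 + (3/2)·R1: [0, 4, -5, 5, -34]
R3 ← R3 + (9/2)·R1: [0, 31, -11, 35, -169]
R3 ← R3 − (31/4)·R2: [0, 0, 111/4, -15/4, 189/2]
The echelon form has 3 nonzero rows, and every pivot lies in the first 4 columns, so rank(T) = rank([T|b]) = 3.
The system is consistent.
Free variables = (unknowns) − (rank) = 4 − 3 = 1.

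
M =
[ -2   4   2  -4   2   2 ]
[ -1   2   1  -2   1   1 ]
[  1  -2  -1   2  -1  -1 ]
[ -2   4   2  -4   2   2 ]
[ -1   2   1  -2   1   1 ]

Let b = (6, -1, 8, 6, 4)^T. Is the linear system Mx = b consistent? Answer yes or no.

Row reduce the augmented matrix [M | b].
R2 ← R2 − (1/2)·R1: [0, 0, 0, 0, 0, 0, -4]
R3 ← R3 + (1/2)·R1: [0, 0, 0, 0, 0, 0, 11]
R4 ← R4 − R1: [0, 0, 0, 0, 0, 0, 0]
R5 ← R5 − (1/2)·R1: [0, 0, 0, 0, 0, 0, 1]
R3 ← R3 + (11/4)·R2: [0, 0, 0, 0, 0, 0, 0]
R5 ← R5 + (1/4)·R2: [0, 0, 0, 0, 0, 0, 0]
The echelon form has 2 nonzero rows; the last pivot sits in the augmented column, so rank(M) = 1 but rank([M|b]) = 2.
Since the ranks differ, the system is inconsistent.

no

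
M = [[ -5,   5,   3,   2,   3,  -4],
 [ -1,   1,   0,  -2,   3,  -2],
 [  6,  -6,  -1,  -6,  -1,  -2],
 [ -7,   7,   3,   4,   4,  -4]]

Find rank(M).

4

Row reduce to echelon form.
R2 ← R2 − (1/5)·R1: [0, 0, -3/5, -12/5, 12/5, -6/5]
R3 ← R3 + (6/5)·R1: [0, 0, 13/5, -18/5, 13/5, -34/5]
R4 ← R4 − (7/5)·R1: [0, 0, -6/5, 6/5, -1/5, 8/5]
R3 ← R3 + (13/3)·R2: [0, 0, 0, -14, 13, -12]
R4 ← R4 − (2)·R2: [0, 0, 0, 6, -5, 4]
R4 ← R4 + (3/7)·R3: [0, 0, 0, 0, 4/7, -8/7]
Echelon form has 4 nonzero rows, so rank(M) = 4.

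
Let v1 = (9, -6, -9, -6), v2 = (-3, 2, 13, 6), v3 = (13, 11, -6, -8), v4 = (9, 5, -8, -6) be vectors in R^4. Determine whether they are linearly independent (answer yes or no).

yes

Form the matrix with these vectors as rows and row reduce.
R2 ← R2 + (1/3)·R1: [0, 0, 10, 4]
R3 ← R3 − (13/9)·R1: [0, 59/3, 7, 2/3]
R4 ← R4 − R1: [0, 11, 1, 0]
Swap R2 ↔ R3
R4 ← R4 − (33/59)·R2: [0, 0, -172/59, -22/59]
R4 ← R4 + (86/295)·R3: [0, 0, 0, 234/295]
4 nonzero rows, so the 4 vectors span a space of dimension 4.
Since 4 = 4, the vectors are linearly independent.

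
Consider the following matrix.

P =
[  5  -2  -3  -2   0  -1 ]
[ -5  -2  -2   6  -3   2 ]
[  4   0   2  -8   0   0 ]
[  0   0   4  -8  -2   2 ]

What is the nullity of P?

3

Row reduce to echelon form.
R2 ← R2 + R1: [0, -4, -5, 4, -3, 1]
R3 ← R3 − (4/5)·R1: [0, 8/5, 22/5, -32/5, 0, 4/5]
R3 ← R3 + (2/5)·R2: [0, 0, 12/5, -24/5, -6/5, 6/5]
R4 ← R4 − (5/3)·R3: [0, 0, 0, 0, 0, 0]
3 nonzero rows, so rank(P) = 3.
P has 6 columns; by rank–nullity, nullity = 6 − 3 = 3.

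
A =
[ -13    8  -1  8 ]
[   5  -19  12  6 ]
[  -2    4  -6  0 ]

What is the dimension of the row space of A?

3

Row reduce to echelon form.
R2 ← R2 + (5/13)·R1: [0, -207/13, 151/13, 118/13]
R3 ← R3 − (2/13)·R1: [0, 36/13, -76/13, -16/13]
R3 ← R3 + (4/23)·R2: [0, 0, -88/23, 8/23]
Echelon form has 3 nonzero rows, so rank(A) = 3.
The row space has dimension equal to the rank: 3.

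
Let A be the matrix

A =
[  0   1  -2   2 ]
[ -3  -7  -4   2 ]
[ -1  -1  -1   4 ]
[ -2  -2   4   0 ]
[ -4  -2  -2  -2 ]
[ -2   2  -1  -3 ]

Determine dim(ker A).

Row reduce to echelon form.
Swap R1 ↔ R2
R3 ← R3 − (1/3)·R1: [0, 4/3, 1/3, 10/3]
R4 ← R4 − (2/3)·R1: [0, 8/3, 20/3, -4/3]
R5 ← R5 − (4/3)·R1: [0, 22/3, 10/3, -14/3]
R6 ← R6 − (2/3)·R1: [0, 20/3, 5/3, -13/3]
R3 ← R3 − (4/3)·R2: [0, 0, 3, 2/3]
R4 ← R4 − (8/3)·R2: [0, 0, 12, -20/3]
R5 ← R5 − (22/3)·R2: [0, 0, 18, -58/3]
R6 ← R6 − (20/3)·R2: [0, 0, 15, -53/3]
R4 ← R4 − (4)·R3: [0, 0, 0, -28/3]
R5 ← R5 − (6)·R3: [0, 0, 0, -70/3]
R6 ← R6 − (5)·R3: [0, 0, 0, -21]
R5 ← R5 − (5/2)·R4: [0, 0, 0, 0]
R6 ← R6 − (9/4)·R4: [0, 0, 0, 0]
4 nonzero rows, so rank(A) = 4.
A has 4 columns; by rank–nullity, nullity = 4 − 4 = 0.

0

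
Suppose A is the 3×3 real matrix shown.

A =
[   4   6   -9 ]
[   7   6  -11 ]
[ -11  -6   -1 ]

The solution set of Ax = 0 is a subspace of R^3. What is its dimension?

Row reduce to echelon form.
R2 ← R2 − (7/4)·R1: [0, -9/2, 19/4]
R3 ← R3 + (11/4)·R1: [0, 21/2, -103/4]
R3 ← R3 + (7/3)·R2: [0, 0, -44/3]
3 nonzero rows, so rank(A) = 3.
A has 3 columns; by rank–nullity, nullity = 3 − 3 = 0.

0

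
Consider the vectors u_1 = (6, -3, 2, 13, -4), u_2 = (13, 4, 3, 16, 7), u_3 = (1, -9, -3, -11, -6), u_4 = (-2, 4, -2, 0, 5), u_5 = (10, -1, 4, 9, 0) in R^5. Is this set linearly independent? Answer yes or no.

Form the matrix with these vectors as rows and row reduce.
R2 ← R2 − (13/6)·R1: [0, 21/2, -4/3, -73/6, 47/3]
R3 ← R3 − (1/6)·R1: [0, -17/2, -10/3, -79/6, -16/3]
R4 ← R4 + (1/3)·R1: [0, 3, -4/3, 13/3, 11/3]
R5 ← R5 − (5/3)·R1: [0, 4, 2/3, -38/3, 20/3]
R3 ← R3 + (17/21)·R2: [0, 0, -278/63, -1450/63, 463/63]
R4 ← R4 − (2/7)·R2: [0, 0, -20/21, 164/21, -17/21]
R5 ← R5 − (8/21)·R2: [0, 0, 74/63, -506/63, 44/63]
R4 ← R4 − (30/139)·R3: [0, 0, 0, 1776/139, -333/139]
R5 ← R5 + (37/139)·R3: [0, 0, 0, -1968/139, 369/139]
R5 ← R5 + (41/37)·R4: [0, 0, 0, 0, 0]
4 nonzero rows, so the 5 vectors span a space of dimension 4.
Since 4 < 5, the vectors are linearly dependent.

no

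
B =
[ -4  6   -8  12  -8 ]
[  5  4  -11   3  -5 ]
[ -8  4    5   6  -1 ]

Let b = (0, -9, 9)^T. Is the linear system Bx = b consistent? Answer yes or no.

Row reduce the augmented matrix [B | b].
R2 ← R2 + (5/4)·R1: [0, 23/2, -21, 18, -15, -9]
R3 ← R3 − (2)·R1: [0, -8, 21, -18, 15, 9]
R3 ← R3 + (16/23)·R2: [0, 0, 147/23, -126/23, 105/23, 63/23]
The echelon form has 3 nonzero rows, and every pivot lies in the first 5 columns, so rank(B) = rank([B|b]) = 3.
The system is consistent.

yes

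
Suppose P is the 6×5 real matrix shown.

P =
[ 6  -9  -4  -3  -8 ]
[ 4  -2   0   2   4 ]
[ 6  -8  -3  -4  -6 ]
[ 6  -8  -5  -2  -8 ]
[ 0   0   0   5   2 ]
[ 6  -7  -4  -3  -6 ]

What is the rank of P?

Row reduce to echelon form.
R2 ← R2 − (2/3)·R1: [0, 4, 8/3, 4, 28/3]
R3 ← R3 − R1: [0, 1, 1, -1, 2]
R4 ← R4 − R1: [0, 1, -1, 1, 0]
R6 ← R6 − R1: [0, 2, 0, 0, 2]
R3 ← R3 − (1/4)·R2: [0, 0, 1/3, -2, -1/3]
R4 ← R4 − (1/4)·R2: [0, 0, -5/3, 0, -7/3]
R6 ← R6 − (1/2)·R2: [0, 0, -4/3, -2, -8/3]
R4 ← R4 + (5)·R3: [0, 0, 0, -10, -4]
R6 ← R6 + (4)·R3: [0, 0, 0, -10, -4]
R5 ← R5 + (1/2)·R4: [0, 0, 0, 0, 0]
R6 ← R6 − R4: [0, 0, 0, 0, 0]
Echelon form has 4 nonzero rows, so rank(P) = 4.

4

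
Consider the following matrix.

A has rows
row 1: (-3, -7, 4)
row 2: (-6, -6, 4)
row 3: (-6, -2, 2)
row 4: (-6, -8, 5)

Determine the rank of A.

Row reduce to echelon form.
R2 ← R2 − (2)·R1: [0, 8, -4]
R3 ← R3 − (2)·R1: [0, 12, -6]
R4 ← R4 − (2)·R1: [0, 6, -3]
R3 ← R3 − (3/2)·R2: [0, 0, 0]
R4 ← R4 − (3/4)·R2: [0, 0, 0]
Echelon form has 2 nonzero rows, so rank(A) = 2.

2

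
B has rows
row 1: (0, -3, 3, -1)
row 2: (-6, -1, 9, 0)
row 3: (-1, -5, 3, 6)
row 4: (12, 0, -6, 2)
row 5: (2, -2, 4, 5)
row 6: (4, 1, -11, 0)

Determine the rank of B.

Row reduce to echelon form.
Swap R1 ↔ R2
R3 ← R3 − (1/6)·R1: [0, -29/6, 3/2, 6]
R4 ← R4 + (2)·R1: [0, -2, 12, 2]
R5 ← R5 + (1/3)·R1: [0, -7/3, 7, 5]
R6 ← R6 + (2/3)·R1: [0, 1/3, -5, 0]
R3 ← R3 − (29/18)·R2: [0, 0, -10/3, 137/18]
R4 ← R4 − (2/3)·R2: [0, 0, 10, 8/3]
R5 ← R5 − (7/9)·R2: [0, 0, 14/3, 52/9]
R6 ← R6 + (1/9)·R2: [0, 0, -14/3, -1/9]
R4 ← R4 + (3)·R3: [0, 0, 0, 51/2]
R5 ← R5 + (7/5)·R3: [0, 0, 0, 493/30]
R6 ← R6 − (7/5)·R3: [0, 0, 0, -323/30]
R5 ← R5 − (29/45)·R4: [0, 0, 0, 0]
R6 ← R6 + (19/45)·R4: [0, 0, 0, 0]
Echelon form has 4 nonzero rows, so rank(B) = 4.

4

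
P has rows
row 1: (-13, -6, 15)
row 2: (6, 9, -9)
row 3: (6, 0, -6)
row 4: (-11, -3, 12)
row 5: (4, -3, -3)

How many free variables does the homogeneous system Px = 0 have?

Row reduce to echelon form.
R2 ← R2 + (6/13)·R1: [0, 81/13, -27/13]
R3 ← R3 + (6/13)·R1: [0, -36/13, 12/13]
R4 ← R4 − (11/13)·R1: [0, 27/13, -9/13]
R5 ← R5 + (4/13)·R1: [0, -63/13, 21/13]
R3 ← R3 + (4/9)·R2: [0, 0, 0]
R4 ← R4 − (1/3)·R2: [0, 0, 0]
R5 ← R5 + (7/9)·R2: [0, 0, 0]
2 nonzero rows, so rank(P) = 2.
P has 3 columns; by rank–nullity, nullity = 3 − 2 = 1.

1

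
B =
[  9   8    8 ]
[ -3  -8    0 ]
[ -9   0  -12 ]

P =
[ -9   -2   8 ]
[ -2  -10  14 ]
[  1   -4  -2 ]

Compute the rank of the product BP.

2

First compute BP:
[[-89, -130, 168],
 [ 43,  86, -136],
 [ 69,  66, -48]]
Now row reduce the product.
R2 ← R2 + (43/89)·R1: [0, 2064/89, -4880/89]
R3 ← R3 + (69/89)·R1: [0, -3096/89, 7320/89]
R3 ← R3 + (3/2)·R2: [0, 0, 0]
2 nonzero rows, so rank(BP) = 2.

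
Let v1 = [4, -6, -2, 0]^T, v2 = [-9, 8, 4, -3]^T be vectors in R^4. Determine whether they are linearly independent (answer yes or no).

Form the matrix with these vectors as rows and row reduce.
R2 ← R2 + (9/4)·R1: [0, -11/2, -1/2, -3]
2 nonzero rows, so the 2 vectors span a space of dimension 2.
Since 2 = 2, the vectors are linearly independent.

yes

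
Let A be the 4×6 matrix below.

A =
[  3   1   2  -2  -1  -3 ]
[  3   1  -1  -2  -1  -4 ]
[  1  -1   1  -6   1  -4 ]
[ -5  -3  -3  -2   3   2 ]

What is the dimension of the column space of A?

3

Row reduce to echelon form.
R2 ← R2 − R1: [0, 0, -3, 0, 0, -1]
R3 ← R3 − (1/3)·R1: [0, -4/3, 1/3, -16/3, 4/3, -3]
R4 ← R4 + (5/3)·R1: [0, -4/3, 1/3, -16/3, 4/3, -3]
Swap R2 ↔ R3
R4 ← R4 − R2: [0, 0, 0, 0, 0, 0]
Echelon form has 3 nonzero rows, so rank(A) = 3.
The column space has dimension equal to the rank: 3.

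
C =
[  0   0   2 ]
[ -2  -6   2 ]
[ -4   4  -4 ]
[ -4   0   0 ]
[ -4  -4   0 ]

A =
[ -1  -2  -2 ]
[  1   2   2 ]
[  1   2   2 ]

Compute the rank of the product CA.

1

First compute CA:
[[  2,   4,   4],
 [ -2,  -4,  -4],
 [  4,   8,   8],
 [  4,   8,   8],
 [  0,   0,   0]]
Now row reduce the product.
R2 ← R2 + R1: [0, 0, 0]
R3 ← R3 − (2)·R1: [0, 0, 0]
R4 ← R4 − (2)·R1: [0, 0, 0]
1 nonzero row, so rank(CA) = 1.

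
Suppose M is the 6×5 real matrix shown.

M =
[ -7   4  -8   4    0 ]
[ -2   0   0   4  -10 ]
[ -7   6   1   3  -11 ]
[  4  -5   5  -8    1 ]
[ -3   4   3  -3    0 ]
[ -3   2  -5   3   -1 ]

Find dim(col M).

Row reduce to echelon form.
R2 ← R2 − (2/7)·R1: [0, -8/7, 16/7, 20/7, -10]
R3 ← R3 − R1: [0, 2, 9, -1, -11]
R4 ← R4 + (4/7)·R1: [0, -19/7, 3/7, -40/7, 1]
R5 ← R5 − (3/7)·R1: [0, 16/7, 45/7, -33/7, 0]
R6 ← R6 − (3/7)·R1: [0, 2/7, -11/7, 9/7, -1]
R3 ← R3 + (7/4)·R2: [0, 0, 13, 4, -57/2]
R4 ← R4 − (19/8)·R2: [0, 0, -5, -25/2, 99/4]
R5 ← R5 + (2)·R2: [0, 0, 11, 1, -20]
R6 ← R6 + (1/4)·R2: [0, 0, -1, 2, -7/2]
R4 ← R4 + (5/13)·R3: [0, 0, 0, -285/26, 717/52]
R5 ← R5 − (11/13)·R3: [0, 0, 0, -31/13, 107/26]
R6 ← R6 + (1/13)·R3: [0, 0, 0, 30/13, -74/13]
R5 ← R5 − (62/285)·R4: [0, 0, 0, 0, 106/95]
R6 ← R6 + (4/19)·R4: [0, 0, 0, 0, -53/19]
R6 ← R6 + (5/2)·R5: [0, 0, 0, 0, 0]
Echelon form has 5 nonzero rows, so rank(M) = 5.
The column space has dimension equal to the rank: 5.

5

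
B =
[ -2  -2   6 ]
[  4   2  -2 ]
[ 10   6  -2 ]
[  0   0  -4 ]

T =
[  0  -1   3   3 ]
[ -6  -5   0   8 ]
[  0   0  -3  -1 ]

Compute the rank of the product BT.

3

First compute BT:
[[ 12,  12, -24, -28],
 [-12, -14,  18,  30],
 [-36, -40,  36,  80],
 [  0,   0,  12,   4]]
Now row reduce the product.
R2 ← R2 + R1: [0, -2, -6, 2]
R3 ← R3 + (3)·R1: [0, -4, -36, -4]
R3 ← R3 − (2)·R2: [0, 0, -24, -8]
R4 ← R4 + (1/2)·R3: [0, 0, 0, 0]
3 nonzero rows, so rank(BT) = 3.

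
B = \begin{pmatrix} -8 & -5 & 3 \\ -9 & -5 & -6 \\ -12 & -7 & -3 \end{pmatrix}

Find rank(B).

Row reduce to echelon form.
R2 ← R2 − (9/8)·R1: [0, 5/8, -75/8]
R3 ← R3 − (3/2)·R1: [0, 1/2, -15/2]
R3 ← R3 − (4/5)·R2: [0, 0, 0]
Echelon form has 2 nonzero rows, so rank(B) = 2.

2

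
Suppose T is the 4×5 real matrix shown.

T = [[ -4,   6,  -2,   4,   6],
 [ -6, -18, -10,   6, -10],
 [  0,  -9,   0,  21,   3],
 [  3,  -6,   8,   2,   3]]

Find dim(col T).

4

Row reduce to echelon form.
R2 ← R2 − (3/2)·R1: [0, -27, -7, 0, -19]
R4 ← R4 + (3/4)·R1: [0, -3/2, 13/2, 5, 15/2]
R3 ← R3 − (1/3)·R2: [0, 0, 7/3, 21, 28/3]
R4 ← R4 − (1/18)·R2: [0, 0, 62/9, 5, 77/9]
R4 ← R4 − (62/21)·R3: [0, 0, 0, -57, -19]
Echelon form has 4 nonzero rows, so rank(T) = 4.
The column space has dimension equal to the rank: 4.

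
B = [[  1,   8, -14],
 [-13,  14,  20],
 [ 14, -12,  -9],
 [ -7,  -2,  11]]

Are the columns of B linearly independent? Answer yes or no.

yes

Row reduce B to echelon form.
R2 ← R2 + (13)·R1: [0, 118, -162]
R3 ← R3 − (14)·R1: [0, -124, 187]
R4 ← R4 + (7)·R1: [0, 54, -87]
R3 ← R3 + (62/59)·R2: [0, 0, 989/59]
R4 ← R4 − (27/59)·R2: [0, 0, -759/59]
R4 ← R4 + (33/43)·R3: [0, 0, 0]
3 pivots among 3 columns.
Every column is a pivot column, so the columns are linearly independent.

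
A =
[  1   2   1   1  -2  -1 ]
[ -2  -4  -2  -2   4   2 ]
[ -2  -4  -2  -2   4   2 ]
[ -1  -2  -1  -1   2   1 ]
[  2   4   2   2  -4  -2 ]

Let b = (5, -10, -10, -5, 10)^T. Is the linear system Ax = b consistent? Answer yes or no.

Row reduce the augmented matrix [A | b].
R2 ← R2 + (2)·R1: [0, 0, 0, 0, 0, 0, 0]
R3 ← R3 + (2)·R1: [0, 0, 0, 0, 0, 0, 0]
R4 ← R4 + R1: [0, 0, 0, 0, 0, 0, 0]
R5 ← R5 − (2)·R1: [0, 0, 0, 0, 0, 0, 0]
The echelon form has 1 nonzero rows, and every pivot lies in the first 6 columns, so rank(A) = rank([A|b]) = 1.
The system is consistent.

yes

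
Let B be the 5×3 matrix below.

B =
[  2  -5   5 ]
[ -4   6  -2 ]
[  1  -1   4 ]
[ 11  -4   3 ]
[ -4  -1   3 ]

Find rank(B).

3

Row reduce to echelon form.
R2 ← R2 + (2)·R1: [0, -4, 8]
R3 ← R3 − (1/2)·R1: [0, 3/2, 3/2]
R4 ← R4 − (11/2)·R1: [0, 47/2, -49/2]
R5 ← R5 + (2)·R1: [0, -11, 13]
R3 ← R3 + (3/8)·R2: [0, 0, 9/2]
R4 ← R4 + (47/8)·R2: [0, 0, 45/2]
R5 ← R5 − (11/4)·R2: [0, 0, -9]
R4 ← R4 − (5)·R3: [0, 0, 0]
R5 ← R5 + (2)·R3: [0, 0, 0]
Echelon form has 3 nonzero rows, so rank(B) = 3.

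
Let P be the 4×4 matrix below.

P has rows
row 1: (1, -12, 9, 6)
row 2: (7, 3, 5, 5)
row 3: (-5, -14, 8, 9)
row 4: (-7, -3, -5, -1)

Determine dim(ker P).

Row reduce to echelon form.
R2 ← R2 − (7)·R1: [0, 87, -58, -37]
R3 ← R3 + (5)·R1: [0, -74, 53, 39]
R4 ← R4 + (7)·R1: [0, -87, 58, 41]
R3 ← R3 + (74/87)·R2: [0, 0, 11/3, 655/87]
R4 ← R4 + R2: [0, 0, 0, 4]
4 nonzero rows, so rank(P) = 4.
P has 4 columns; by rank–nullity, nullity = 4 − 4 = 0.

0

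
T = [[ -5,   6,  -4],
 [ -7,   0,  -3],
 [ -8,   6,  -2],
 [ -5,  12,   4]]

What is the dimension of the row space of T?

Row reduce to echelon form.
R2 ← R2 − (7/5)·R1: [0, -42/5, 13/5]
R3 ← R3 − (8/5)·R1: [0, -18/5, 22/5]
R4 ← R4 − R1: [0, 6, 8]
R3 ← R3 − (3/7)·R2: [0, 0, 23/7]
R4 ← R4 + (5/7)·R2: [0, 0, 69/7]
R4 ← R4 − (3)·R3: [0, 0, 0]
Echelon form has 3 nonzero rows, so rank(T) = 3.
The row space has dimension equal to the rank: 3.

3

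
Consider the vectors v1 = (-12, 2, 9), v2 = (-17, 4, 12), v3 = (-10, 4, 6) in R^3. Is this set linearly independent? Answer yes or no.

Form the matrix with these vectors as rows and row reduce.
R2 ← R2 − (17/12)·R1: [0, 7/6, -3/4]
R3 ← R3 − (5/6)·R1: [0, 7/3, -3/2]
R3 ← R3 − (2)·R2: [0, 0, 0]
2 nonzero rows, so the 3 vectors span a space of dimension 2.
Since 2 < 3, the vectors are linearly dependent.

no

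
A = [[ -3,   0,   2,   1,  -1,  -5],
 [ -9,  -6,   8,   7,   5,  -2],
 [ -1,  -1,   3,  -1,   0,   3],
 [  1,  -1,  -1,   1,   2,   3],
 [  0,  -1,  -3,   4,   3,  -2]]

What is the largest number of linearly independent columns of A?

Row reduce to echelon form.
R2 ← R2 − (3)·R1: [0, -6, 2, 4, 8, 13]
R3 ← R3 − (1/3)·R1: [0, -1, 7/3, -4/3, 1/3, 14/3]
R4 ← R4 + (1/3)·R1: [0, -1, -1/3, 4/3, 5/3, 4/3]
R3 ← R3 − (1/6)·R2: [0, 0, 2, -2, -1, 5/2]
R4 ← R4 − (1/6)·R2: [0, 0, -2/3, 2/3, 1/3, -5/6]
R5 ← R5 − (1/6)·R2: [0, 0, -10/3, 10/3, 5/3, -25/6]
R4 ← R4 + (1/3)·R3: [0, 0, 0, 0, 0, 0]
R5 ← R5 + (5/3)·R3: [0, 0, 0, 0, 0, 0]
Echelon form has 3 nonzero rows, so rank(A) = 3.
The rank gives the maximum number of linearly independent columns: 3.

3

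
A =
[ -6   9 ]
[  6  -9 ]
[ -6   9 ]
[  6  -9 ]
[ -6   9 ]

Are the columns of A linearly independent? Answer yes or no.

Row reduce A to echelon form.
R2 ← R2 + R1: [0, 0]
R3 ← R3 − R1: [0, 0]
R4 ← R4 + R1: [0, 0]
R5 ← R5 − R1: [0, 0]
1 pivot among 2 columns.
Only 1 < 2 pivot columns, so the columns are linearly dependent.

no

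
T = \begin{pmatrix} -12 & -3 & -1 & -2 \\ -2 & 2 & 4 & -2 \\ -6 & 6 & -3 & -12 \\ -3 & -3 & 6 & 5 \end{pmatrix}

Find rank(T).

Row reduce to echelon form.
R2 ← R2 − (1/6)·R1: [0, 5/2, 25/6, -5/3]
R3 ← R3 − (1/2)·R1: [0, 15/2, -5/2, -11]
R4 ← R4 − (1/4)·R1: [0, -9/4, 25/4, 11/2]
R3 ← R3 − (3)·R2: [0, 0, -15, -6]
R4 ← R4 + (9/10)·R2: [0, 0, 10, 4]
R4 ← R4 + (2/3)·R3: [0, 0, 0, 0]
Echelon form has 3 nonzero rows, so rank(T) = 3.

3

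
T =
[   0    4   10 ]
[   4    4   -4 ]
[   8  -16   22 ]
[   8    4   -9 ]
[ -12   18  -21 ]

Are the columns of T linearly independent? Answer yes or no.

Row reduce T to echelon form.
Swap R1 ↔ R2
R3 ← R3 − (2)·R1: [0, -24, 30]
R4 ← R4 − (2)·R1: [0, -4, -1]
R5 ← R5 + (3)·R1: [0, 30, -33]
R3 ← R3 + (6)·R2: [0, 0, 90]
R4 ← R4 + R2: [0, 0, 9]
R5 ← R5 − (15/2)·R2: [0, 0, -108]
R4 ← R4 − (1/10)·R3: [0, 0, 0]
R5 ← R5 + (6/5)·R3: [0, 0, 0]
3 pivots among 3 columns.
Every column is a pivot column, so the columns are linearly independent.

yes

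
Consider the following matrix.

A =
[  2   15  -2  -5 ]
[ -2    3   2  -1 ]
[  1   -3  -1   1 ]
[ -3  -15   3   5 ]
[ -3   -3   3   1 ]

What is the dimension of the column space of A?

2

Row reduce to echelon form.
R2 ← R2 + R1: [0, 18, 0, -6]
R3 ← R3 − (1/2)·R1: [0, -21/2, 0, 7/2]
R4 ← R4 + (3/2)·R1: [0, 15/2, 0, -5/2]
R5 ← R5 + (3/2)·R1: [0, 39/2, 0, -13/2]
R3 ← R3 + (7/12)·R2: [0, 0, 0, 0]
R4 ← R4 − (5/12)·R2: [0, 0, 0, 0]
R5 ← R5 − (13/12)·R2: [0, 0, 0, 0]
Echelon form has 2 nonzero rows, so rank(A) = 2.
The column space has dimension equal to the rank: 2.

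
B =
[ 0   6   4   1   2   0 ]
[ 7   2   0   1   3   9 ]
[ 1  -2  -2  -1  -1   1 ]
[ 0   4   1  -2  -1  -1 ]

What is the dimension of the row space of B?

Row reduce to echelon form.
Swap R1 ↔ R2
R3 ← R3 − (1/7)·R1: [0, -16/7, -2, -8/7, -10/7, -2/7]
R3 ← R3 + (8/21)·R2: [0, 0, -10/21, -16/21, -2/3, -2/7]
R4 ← R4 − (2/3)·R2: [0, 0, -5/3, -8/3, -7/3, -1]
R4 ← R4 − (7/2)·R3: [0, 0, 0, 0, 0, 0]
Echelon form has 3 nonzero rows, so rank(B) = 3.
The row space has dimension equal to the rank: 3.

3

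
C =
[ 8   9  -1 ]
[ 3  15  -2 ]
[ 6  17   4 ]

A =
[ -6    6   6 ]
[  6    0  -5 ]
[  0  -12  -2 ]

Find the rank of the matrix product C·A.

2

First compute CA:
[[  6,  60,   5],
 [ 72,  42, -53],
 [ 66, -12, -57]]
Now row reduce the product.
R2 ← R2 − (12)·R1: [0, -678, -113]
R3 ← R3 − (11)·R1: [0, -672, -112]
R3 ← R3 − (112/113)·R2: [0, 0, 0]
2 nonzero rows, so rank(CA) = 2.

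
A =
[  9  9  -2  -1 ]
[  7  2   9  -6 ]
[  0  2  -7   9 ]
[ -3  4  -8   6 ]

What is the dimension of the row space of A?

4

Row reduce to echelon form.
R2 ← R2 − (7/9)·R1: [0, -5, 95/9, -47/9]
R4 ← R4 + (1/3)·R1: [0, 7, -26/3, 17/3]
R3 ← R3 + (2/5)·R2: [0, 0, -25/9, 311/45]
R4 ← R4 + (7/5)·R2: [0, 0, 55/9, -74/45]
R4 ← R4 + (11/5)·R3: [0, 0, 0, 339/25]
Echelon form has 4 nonzero rows, so rank(A) = 4.
The row space has dimension equal to the rank: 4.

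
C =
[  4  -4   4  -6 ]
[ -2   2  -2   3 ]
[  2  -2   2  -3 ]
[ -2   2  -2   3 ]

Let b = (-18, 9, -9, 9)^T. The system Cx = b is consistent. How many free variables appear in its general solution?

Row reduce the augmented matrix [C | b].
R2 ← R2 + (1/2)·R1: [0, 0, 0, 0, 0]
R3 ← R3 − (1/2)·R1: [0, 0, 0, 0, 0]
R4 ← R4 + (1/2)·R1: [0, 0, 0, 0, 0]
The echelon form has 1 nonzero rows, and every pivot lies in the first 4 columns, so rank(C) = rank([C|b]) = 1.
The system is consistent.
Free variables = (unknowns) − (rank) = 4 − 1 = 3.

3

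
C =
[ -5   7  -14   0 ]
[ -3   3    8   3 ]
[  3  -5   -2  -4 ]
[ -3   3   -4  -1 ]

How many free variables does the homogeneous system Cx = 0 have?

Row reduce to echelon form.
R2 ← R2 − (3/5)·R1: [0, -6/5, 82/5, 3]
R3 ← R3 + (3/5)·R1: [0, -4/5, -52/5, -4]
R4 ← R4 − (3/5)·R1: [0, -6/5, 22/5, -1]
R3 ← R3 − (2/3)·R2: [0, 0, -64/3, -6]
R4 ← R4 − R2: [0, 0, -12, -4]
R4 ← R4 − (9/16)·R3: [0, 0, 0, -5/8]
4 nonzero rows, so rank(C) = 4.
C has 4 columns; by rank–nullity, nullity = 4 − 4 = 0.

0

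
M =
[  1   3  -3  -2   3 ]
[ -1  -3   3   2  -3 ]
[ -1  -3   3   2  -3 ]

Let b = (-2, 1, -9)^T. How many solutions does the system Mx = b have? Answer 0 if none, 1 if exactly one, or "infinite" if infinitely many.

Row reduce the augmented matrix [M | b].
R2 ← R2 + R1: [0, 0, 0, 0, 0, -1]
R3 ← R3 + R1: [0, 0, 0, 0, 0, -11]
R3 ← R3 − (11)·R2: [0, 0, 0, 0, 0, 0]
The echelon form has 2 nonzero rows; the last pivot sits in the augmented column, so rank(M) = 1 but rank([M|b]) = 2.
Since the ranks differ, the system is inconsistent.
It has no solutions.

0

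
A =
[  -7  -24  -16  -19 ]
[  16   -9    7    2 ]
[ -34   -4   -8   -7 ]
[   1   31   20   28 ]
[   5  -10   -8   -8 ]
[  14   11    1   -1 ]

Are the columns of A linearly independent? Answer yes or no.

yes

Row reduce A to echelon form.
R2 ← R2 + (16/7)·R1: [0, -447/7, -207/7, -290/7]
R3 ← R3 − (34/7)·R1: [0, 788/7, 488/7, 597/7]
R4 ← R4 + (1/7)·R1: [0, 193/7, 124/7, 177/7]
R5 ← R5 + (5/7)·R1: [0, -190/7, -136/7, -151/7]
R6 ← R6 + (2)·R1: [0, -37, -31, -39]
R3 ← R3 + (788/447)·R2: [0, 0, 2620/149, 5477/447]
R4 ← R4 + (193/447)·R2: [0, 0, 737/149, 3307/447]
R5 ← R5 − (190/447)·R2: [0, 0, -1022/149, -1771/447]
R6 ← R6 − (259/447)·R2: [0, 0, -2066/149, -6703/447]
R4 ← R4 − (737/2620)·R3: [0, 0, 0, 10353/2620]
R5 ← R5 + (511/1310)·R3: [0, 0, 0, 1071/1310]
R6 ← R6 + (1033/1310)·R3: [0, 0, 0, -6987/1310]
R5 ← R5 − (6/29)·R4: [0, 0, 0, 0]
R6 ← R6 + (274/203)·R4: [0, 0, 0, 0]
4 pivots among 4 columns.
Every column is a pivot column, so the columns are linearly independent.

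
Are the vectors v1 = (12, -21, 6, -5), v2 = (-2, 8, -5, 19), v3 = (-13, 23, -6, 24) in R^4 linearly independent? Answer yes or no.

Form the matrix with these vectors as rows and row reduce.
R2 ← R2 + (1/6)·R1: [0, 9/2, -4, 109/6]
R3 ← R3 + (13/12)·R1: [0, 1/4, 1/2, 223/12]
R3 ← R3 − (1/18)·R2: [0, 0, 13/18, 949/54]
3 nonzero rows, so the 3 vectors span a space of dimension 3.
Since 3 = 3, the vectors are linearly independent.

yes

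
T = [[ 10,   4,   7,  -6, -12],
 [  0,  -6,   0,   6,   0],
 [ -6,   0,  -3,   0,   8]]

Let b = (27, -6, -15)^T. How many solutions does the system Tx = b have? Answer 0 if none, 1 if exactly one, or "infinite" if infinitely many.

infinite

Row reduce the augmented matrix [T | b].
R3 ← R3 + (3/5)·R1: [0, 12/5, 6/5, -18/5, 4/5, 6/5]
R3 ← R3 + (2/5)·R2: [0, 0, 6/5, -6/5, 4/5, -6/5]
The echelon form has 3 nonzero rows, and every pivot lies in the first 5 columns, so rank(T) = rank([T|b]) = 3.
The system is consistent.
rank = 3 < 5 unknowns, so there are infinitely many solutions.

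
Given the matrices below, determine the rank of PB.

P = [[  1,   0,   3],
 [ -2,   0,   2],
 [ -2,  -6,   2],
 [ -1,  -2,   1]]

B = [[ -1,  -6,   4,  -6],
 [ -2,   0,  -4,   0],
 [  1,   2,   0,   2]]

2

First compute PB:
[[  2,   0,   4,   0],
 [  4,  16,  -8,  16],
 [ 16,  16,  16,  16],
 [  6,   8,   4,   8]]
Now row reduce the product.
R2 ← R2 − (2)·R1: [0, 16, -16, 16]
R3 ← R3 − (8)·R1: [0, 16, -16, 16]
R4 ← R4 − (3)·R1: [0, 8, -8, 8]
R3 ← R3 − R2: [0, 0, 0, 0]
R4 ← R4 − (1/2)·R2: [0, 0, 0, 0]
2 nonzero rows, so rank(PB) = 2.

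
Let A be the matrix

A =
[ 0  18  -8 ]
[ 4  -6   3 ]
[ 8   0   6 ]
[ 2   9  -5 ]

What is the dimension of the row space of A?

3

Row reduce to echelon form.
Swap R1 ↔ R2
R3 ← R3 − (2)·R1: [0, 12, 0]
R4 ← R4 − (1/2)·R1: [0, 12, -13/2]
R3 ← R3 − (2/3)·R2: [0, 0, 16/3]
R4 ← R4 − (2/3)·R2: [0, 0, -7/6]
R4 ← R4 + (7/32)·R3: [0, 0, 0]
Echelon form has 3 nonzero rows, so rank(A) = 3.
The row space has dimension equal to the rank: 3.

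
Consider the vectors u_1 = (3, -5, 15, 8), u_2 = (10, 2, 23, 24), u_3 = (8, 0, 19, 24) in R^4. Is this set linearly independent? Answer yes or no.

yes

Form the matrix with these vectors as rows and row reduce.
R2 ← R2 − (10/3)·R1: [0, 56/3, -27, -8/3]
R3 ← R3 − (8/3)·R1: [0, 40/3, -21, 8/3]
R3 ← R3 − (5/7)·R2: [0, 0, -12/7, 32/7]
3 nonzero rows, so the 3 vectors span a space of dimension 3.
Since 3 = 3, the vectors are linearly independent.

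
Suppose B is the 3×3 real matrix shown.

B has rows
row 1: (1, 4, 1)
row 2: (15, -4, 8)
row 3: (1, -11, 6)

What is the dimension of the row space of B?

Row reduce to echelon form.
R2 ← R2 − (15)·R1: [0, -64, -7]
R3 ← R3 − R1: [0, -15, 5]
R3 ← R3 − (15/64)·R2: [0, 0, 425/64]
Echelon form has 3 nonzero rows, so rank(B) = 3.
The row space has dimension equal to the rank: 3.

3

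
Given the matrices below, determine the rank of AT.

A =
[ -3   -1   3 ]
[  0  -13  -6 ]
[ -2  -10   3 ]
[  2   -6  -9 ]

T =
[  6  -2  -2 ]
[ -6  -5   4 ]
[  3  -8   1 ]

2

First compute AT:
[[ -3, -13,   5],
 [ 60, 113, -58],
 [ 57,  30, -33],
 [ 21,  98, -37]]
Now row reduce the product.
R2 ← R2 + (20)·R1: [0, -147, 42]
R3 ← R3 + (19)·R1: [0, -217, 62]
R4 ← R4 + (7)·R1: [0, 7, -2]
R3 ← R3 − (31/21)·R2: [0, 0, 0]
R4 ← R4 + (1/21)·R2: [0, 0, 0]
2 nonzero rows, so rank(AT) = 2.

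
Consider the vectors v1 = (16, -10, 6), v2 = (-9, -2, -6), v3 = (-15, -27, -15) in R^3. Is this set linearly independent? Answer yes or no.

yes

Form the matrix with these vectors as rows and row reduce.
R2 ← R2 + (9/16)·R1: [0, -61/8, -21/8]
R3 ← R3 + (15/16)·R1: [0, -291/8, -75/8]
R3 ← R3 − (291/61)·R2: [0, 0, 192/61]
3 nonzero rows, so the 3 vectors span a space of dimension 3.
Since 3 = 3, the vectors are linearly independent.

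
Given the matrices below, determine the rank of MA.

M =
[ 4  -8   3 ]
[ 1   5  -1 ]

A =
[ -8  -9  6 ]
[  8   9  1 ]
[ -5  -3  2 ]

2

First compute MA:
[[-111, -117,  22],
 [ 37,  39,   9]]
Now row reduce the product.
R2 ← R2 + (1/3)·R1: [0, 0, 49/3]
2 nonzero rows, so rank(MA) = 2.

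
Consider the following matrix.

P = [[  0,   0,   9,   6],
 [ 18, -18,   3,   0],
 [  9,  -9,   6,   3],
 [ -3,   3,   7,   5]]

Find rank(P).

Row reduce to echelon form.
Swap R1 ↔ R2
R3 ← R3 − (1/2)·R1: [0, 0, 9/2, 3]
R4 ← R4 + (1/6)·R1: [0, 0, 15/2, 5]
R3 ← R3 − (1/2)·R2: [0, 0, 0, 0]
R4 ← R4 − (5/6)·R2: [0, 0, 0, 0]
Echelon form has 2 nonzero rows, so rank(P) = 2.

2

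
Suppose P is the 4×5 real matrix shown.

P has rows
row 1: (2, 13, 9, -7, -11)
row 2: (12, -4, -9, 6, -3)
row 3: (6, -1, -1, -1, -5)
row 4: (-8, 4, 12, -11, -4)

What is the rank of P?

3

Row reduce to echelon form.
R2 ← R2 − (6)·R1: [0, -82, -63, 48, 63]
R3 ← R3 − (3)·R1: [0, -40, -28, 20, 28]
R4 ← R4 + (4)·R1: [0, 56, 48, -39, -48]
R3 ← R3 − (20/41)·R2: [0, 0, 112/41, -140/41, -112/41]
R4 ← R4 + (28/41)·R2: [0, 0, 204/41, -255/41, -204/41]
R4 ← R4 − (51/28)·R3: [0, 0, 0, 0, 0]
Echelon form has 3 nonzero rows, so rank(P) = 3.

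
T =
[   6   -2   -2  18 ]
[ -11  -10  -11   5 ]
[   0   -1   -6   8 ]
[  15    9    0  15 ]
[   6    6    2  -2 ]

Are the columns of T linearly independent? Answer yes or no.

Row reduce T to echelon form.
R2 ← R2 + (11/6)·R1: [0, -41/3, -44/3, 38]
R4 ← R4 − (5/2)·R1: [0, 14, 5, -30]
R5 ← R5 − R1: [0, 8, 4, -20]
R3 ← R3 − (3/41)·R2: [0, 0, -202/41, 214/41]
R4 ← R4 + (42/41)·R2: [0, 0, -411/41, 366/41]
R5 ← R5 + (24/41)·R2: [0, 0, -188/41, 92/41]
R4 ← R4 − (411/202)·R3: [0, 0, 0, -171/101]
R5 ← R5 − (94/101)·R3: [0, 0, 0, -264/101]
R5 ← R5 − (88/57)·R4: [0, 0, 0, 0]
4 pivots among 4 columns.
Every column is a pivot column, so the columns are linearly independent.

yes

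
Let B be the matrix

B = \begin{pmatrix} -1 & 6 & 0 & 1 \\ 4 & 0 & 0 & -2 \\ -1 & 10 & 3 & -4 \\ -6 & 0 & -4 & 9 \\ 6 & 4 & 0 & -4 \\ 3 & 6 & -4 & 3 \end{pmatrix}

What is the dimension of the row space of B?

Row reduce to echelon form.
R2 ← R2 + (4)·R1: [0, 24, 0, 2]
R3 ← R3 − R1: [0, 4, 3, -5]
R4 ← R4 − (6)·R1: [0, -36, -4, 3]
R5 ← R5 + (6)·R1: [0, 40, 0, 2]
R6 ← R6 + (3)·R1: [0, 24, -4, 6]
R3 ← R3 − (1/6)·R2: [0, 0, 3, -16/3]
R4 ← R4 + (3/2)·R2: [0, 0, -4, 6]
R5 ← R5 − (5/3)·R2: [0, 0, 0, -4/3]
R6 ← R6 − R2: [0, 0, -4, 4]
R4 ← R4 + (4/3)·R3: [0, 0, 0, -10/9]
R6 ← R6 + (4/3)·R3: [0, 0, 0, -28/9]
R5 ← R5 − (6/5)·R4: [0, 0, 0, 0]
R6 ← R6 − (14/5)·R4: [0, 0, 0, 0]
Echelon form has 4 nonzero rows, so rank(B) = 4.
The row space has dimension equal to the rank: 4.

4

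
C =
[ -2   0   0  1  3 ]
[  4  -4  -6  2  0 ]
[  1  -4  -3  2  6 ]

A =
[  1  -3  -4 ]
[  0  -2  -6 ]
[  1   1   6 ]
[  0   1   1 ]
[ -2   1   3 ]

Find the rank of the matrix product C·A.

First compute CA:
[[ -8,  10,  18],
 [ -2,  -8, -26],
 [-14,  10,  22]]
Now row reduce the product.
R2 ← R2 − (1/4)·R1: [0, -21/2, -61/2]
R3 ← R3 − (7/4)·R1: [0, -15/2, -19/2]
R3 ← R3 − (5/7)·R2: [0, 0, 86/7]
3 nonzero rows, so rank(CA) = 3.

3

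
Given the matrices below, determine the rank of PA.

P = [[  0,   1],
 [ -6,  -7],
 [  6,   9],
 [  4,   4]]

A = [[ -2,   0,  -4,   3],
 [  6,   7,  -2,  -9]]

First compute PA:
[[  6,   7,  -2,  -9],
 [-30, -49,  38,  45],
 [ 42,  63, -42, -63],
 [ 16,  28, -24, -24]]
Now row reduce the product.
R2 ← R2 + (5)·R1: [0, -14, 28, 0]
R3 ← R3 − (7)·R1: [0, 14, -28, 0]
R4 ← R4 − (8/3)·R1: [0, 28/3, -56/3, 0]
R3 ← R3 + R2: [0, 0, 0, 0]
R4 ← R4 + (2/3)·R2: [0, 0, 0, 0]
2 nonzero rows, so rank(PA) = 2.

2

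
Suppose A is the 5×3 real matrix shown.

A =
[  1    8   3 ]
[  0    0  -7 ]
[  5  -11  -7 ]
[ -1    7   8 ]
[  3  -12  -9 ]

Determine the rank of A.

Row reduce to echelon form.
R3 ← R3 − (5)·R1: [0, -51, -22]
R4 ← R4 + R1: [0, 15, 11]
R5 ← R5 − (3)·R1: [0, -36, -18]
Swap R2 ↔ R3
R4 ← R4 + (5/17)·R2: [0, 0, 77/17]
R5 ← R5 − (12/17)·R2: [0, 0, -42/17]
R4 ← R4 + (11/17)·R3: [0, 0, 0]
R5 ← R5 − (6/17)·R3: [0, 0, 0]
Echelon form has 3 nonzero rows, so rank(A) = 3.

3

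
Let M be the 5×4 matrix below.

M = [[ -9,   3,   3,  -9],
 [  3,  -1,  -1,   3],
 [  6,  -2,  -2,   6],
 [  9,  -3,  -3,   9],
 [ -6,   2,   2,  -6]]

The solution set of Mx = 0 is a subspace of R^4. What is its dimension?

3

Row reduce to echelon form.
R2 ← R2 + (1/3)·R1: [0, 0, 0, 0]
R3 ← R3 + (2/3)·R1: [0, 0, 0, 0]
R4 ← R4 + R1: [0, 0, 0, 0]
R5 ← R5 − (2/3)·R1: [0, 0, 0, 0]
1 nonzero row, so rank(M) = 1.
M has 4 columns; by rank–nullity, nullity = 4 − 1 = 3.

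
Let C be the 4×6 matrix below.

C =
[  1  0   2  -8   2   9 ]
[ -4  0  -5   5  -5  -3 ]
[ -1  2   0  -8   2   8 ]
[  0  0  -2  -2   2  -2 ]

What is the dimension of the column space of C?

Row reduce to echelon form.
R2 ← R2 + (4)·R1: [0, 0, 3, -27, 3, 33]
R3 ← R3 + R1: [0, 2, 2, -16, 4, 17]
Swap R2 ↔ R3
R4 ← R4 + (2/3)·R3: [0, 0, 0, -20, 4, 20]
Echelon form has 4 nonzero rows, so rank(C) = 4.
The column space has dimension equal to the rank: 4.

4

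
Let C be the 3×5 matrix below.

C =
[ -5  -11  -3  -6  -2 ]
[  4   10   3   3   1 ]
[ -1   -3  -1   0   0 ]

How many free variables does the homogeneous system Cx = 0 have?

3

Row reduce to echelon form.
R2 ← R2 + (4/5)·R1: [0, 6/5, 3/5, -9/5, -3/5]
R3 ← R3 − (1/5)·R1: [0, -4/5, -2/5, 6/5, 2/5]
R3 ← R3 + (2/3)·R2: [0, 0, 0, 0, 0]
2 nonzero rows, so rank(C) = 2.
C has 5 columns; by rank–nullity, nullity = 5 − 2 = 3.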